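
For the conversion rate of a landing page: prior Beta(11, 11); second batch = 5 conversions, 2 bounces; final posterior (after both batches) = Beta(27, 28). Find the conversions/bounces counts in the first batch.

11 conversions and 15 bounces

Sequential conjugate updates are equivalent to a single update on the pooled data, so total successes = posterior α − prior α and total failures = posterior β − prior β.
Total across both batches: 27−11=16 conversions, 28−11=17 bounces.
Subtract the second batch: 16−5=11 conversions and 17−2=15 bounces.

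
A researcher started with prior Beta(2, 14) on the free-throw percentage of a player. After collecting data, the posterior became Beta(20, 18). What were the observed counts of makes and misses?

18 makes and 4 misses

Under Beta–binomial conjugacy the posterior parameters are (a+s, b+f).
Match parameters: s=20−2=18, f=18−14=4.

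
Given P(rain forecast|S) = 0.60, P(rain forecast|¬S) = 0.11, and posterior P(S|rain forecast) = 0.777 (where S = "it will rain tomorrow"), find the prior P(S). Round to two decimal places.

P(S) = 0.39

Bayes' rule in odds form gives O(S|E) = O(S)·[P(E|S)/P(E|¬S)], hence O(S) = O(S|E)/LR.
Posterior odds = 0.777/(1−0.777) = 3.4843. LR = 0.60/0.11 = 5.4545.
Prior odds = 3.4843/5.4545 = 0.6388, so P(S) = 0.6388/(1+0.6388) ≈ 0.39.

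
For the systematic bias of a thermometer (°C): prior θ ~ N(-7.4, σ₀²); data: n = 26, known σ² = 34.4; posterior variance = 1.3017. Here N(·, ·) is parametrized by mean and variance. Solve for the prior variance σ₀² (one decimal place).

Posterior precision equals prior precision plus data precision: 1/σ_n² = 1/σ₀² + n/σ².
So 1/σ₀² = 1/1.3017 − 26/34.4 = 0.768226 − 0.755814 = 0.012412.
Hence σ₀² = 1/0.012412 ≈ 80.6.

σ₀² = 80.6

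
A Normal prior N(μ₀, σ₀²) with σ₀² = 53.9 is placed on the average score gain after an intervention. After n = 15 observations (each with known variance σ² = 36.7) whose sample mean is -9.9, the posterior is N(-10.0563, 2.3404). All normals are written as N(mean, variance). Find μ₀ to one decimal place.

The posterior mean is a precision-weighted average: μ_n = (τ₀μ₀ + τ_data·x̄)/(τ₀+τ_data), with τ₀=1/σ₀² and τ_data=n/σ².
Here τ₀ = 1/53.9 = 0.018553 and τ_data = 15/36.7 = 0.408719, so τ_n = 0.427272.
Rearranging for μ₀: μ₀ = (μ_n·τ_n − τ_data·x̄)/τ₀ = (-10.0563·0.427272 − 0.408719·-9.9) / 0.018553 = -0.250457/0.018553 ≈ -13.5.

μ₀ = -13.5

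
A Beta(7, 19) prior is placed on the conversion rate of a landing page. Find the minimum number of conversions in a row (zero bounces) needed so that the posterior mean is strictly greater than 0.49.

After k conversions and 0 bounces the posterior is Beta(7+k, 19), with mean (7+k)/(7+19+k).
Set (7+k)/(26+k) > 0.49 and solve: k > (0.49·26 − 7)/(1 − 0.49) = 11.255.
The smallest integer exceeding 11.255 is 12, and checking k=12: (19)/(38) = 0.5000 > 0.49.

k = 12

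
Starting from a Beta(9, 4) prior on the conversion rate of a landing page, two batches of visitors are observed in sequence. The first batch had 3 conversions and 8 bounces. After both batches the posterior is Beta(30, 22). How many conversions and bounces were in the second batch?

Because Beta–binomial updating is additive in the counts, the combined data contributed (α_post−α_prior, β_post−β_prior) successes and failures.
Total across both batches: 30−9=21 conversions, 22−4=18 bounces.
Subtract the first batch: 21−3=18 conversions and 18−8=10 bounces.

18 conversions and 10 bounces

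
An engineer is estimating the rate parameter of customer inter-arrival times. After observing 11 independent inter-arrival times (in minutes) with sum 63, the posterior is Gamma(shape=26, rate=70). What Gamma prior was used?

Gamma(shape=15, rate=7)

For an exponential likelihood with a Gamma(α, β) prior on the rate, n observations with total T give posterior Gamma(α+n, β+T).
So α = 26 − 11 = 15 and β = 70 − 63 = 7.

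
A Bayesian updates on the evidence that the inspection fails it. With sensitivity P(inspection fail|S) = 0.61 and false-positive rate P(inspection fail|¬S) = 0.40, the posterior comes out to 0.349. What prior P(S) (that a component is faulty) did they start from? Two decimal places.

In odds form, posterior odds = prior odds × likelihood ratio, so prior odds = posterior odds ÷ LR.
Posterior odds = 0.349/(1−0.349) = 0.5361. LR = 0.61/0.40 = 1.5250.
Prior odds = 0.5361/1.5250 = 0.3515, so P(S) = 0.3515/(1+0.3515) ≈ 0.26.

P(S) = 0.26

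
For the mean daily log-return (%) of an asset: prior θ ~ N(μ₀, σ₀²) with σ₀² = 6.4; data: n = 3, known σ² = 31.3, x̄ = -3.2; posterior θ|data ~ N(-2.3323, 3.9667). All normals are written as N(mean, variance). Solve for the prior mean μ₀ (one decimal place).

μ₀ = -1.8

The posterior mean is a precision-weighted average: μ_n = (τ₀μ₀ + τ_data·x̄)/(τ₀+τ_data), with τ₀=1/σ₀² and τ_data=n/σ².
Here τ₀ = 1/6.4 = 0.156250 and τ_data = 3/31.3 = 0.095847, so τ_n = 0.252097.
Rearranging for μ₀: μ₀ = (μ_n·τ_n − τ_data·x̄)/τ₀ = (-2.3323·0.252097 − 0.095847·-3.2) / 0.156250 = -0.281255/0.156250 ≈ -1.8.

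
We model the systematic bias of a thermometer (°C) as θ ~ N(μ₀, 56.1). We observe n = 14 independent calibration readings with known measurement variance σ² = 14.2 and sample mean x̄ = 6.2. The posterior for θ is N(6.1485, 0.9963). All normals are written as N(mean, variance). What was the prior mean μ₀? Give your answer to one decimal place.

μ₀ = 3.3

The posterior mean is a precision-weighted average: μ_n = (τ₀μ₀ + τ_data·x̄)/(τ₀+τ_data), with τ₀=1/σ₀² and τ_data=n/σ².
Here τ₀ = 1/56.1 = 0.017825 and τ_data = 14/14.2 = 0.985915, so τ_n = 1.003740.
Rearranging for μ₀: μ₀ = (μ_n·τ_n − τ_data·x̄)/τ₀ = (6.1485·1.003740 − 0.985915·6.2) / 0.017825 = 0.058822/0.017825 ≈ 3.3.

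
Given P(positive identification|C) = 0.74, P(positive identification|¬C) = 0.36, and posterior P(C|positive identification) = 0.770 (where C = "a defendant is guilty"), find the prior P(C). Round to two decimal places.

P(C) = 0.62

Bayes' rule in odds form gives O(C|E) = O(C)·[P(E|C)/P(E|¬C)], hence O(C) = O(C|E)/LR.
Posterior odds = 0.770/(1−0.770) = 3.3478. LR = 0.74/0.36 = 2.0556.
Prior odds = 3.3478/2.0556 = 1.6286, so P(C) = 1.6286/(1+1.6286) ≈ 0.62.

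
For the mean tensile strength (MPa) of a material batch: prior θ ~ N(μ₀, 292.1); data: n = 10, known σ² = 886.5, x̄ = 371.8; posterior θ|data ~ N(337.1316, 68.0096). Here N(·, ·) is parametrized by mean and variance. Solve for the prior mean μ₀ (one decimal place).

The posterior mean is a precision-weighted average: μ_n = (τ₀μ₀ + τ_data·x̄)/(τ₀+τ_data), with τ₀=1/σ₀² and τ_data=n/σ².
Here τ₀ = 1/292.1 = 0.003423 and τ_data = 10/886.5 = 0.011280, so τ_n = 0.014703.
Rearranging for μ₀: μ₀ = (μ_n·τ_n − τ_data·x̄)/τ₀ = (337.1316·0.014703 − 0.011280·371.8) / 0.003423 = 0.762942/0.003423 ≈ 222.9.

μ₀ = 222.9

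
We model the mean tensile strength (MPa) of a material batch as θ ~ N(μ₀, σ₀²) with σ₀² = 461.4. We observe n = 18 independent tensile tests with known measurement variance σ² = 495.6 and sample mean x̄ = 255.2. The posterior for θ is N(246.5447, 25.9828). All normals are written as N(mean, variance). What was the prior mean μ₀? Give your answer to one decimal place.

μ₀ = 101.5

The posterior mean is a precision-weighted average: μ_n = (τ₀μ₀ + τ_data·x̄)/(τ₀+τ_data), with τ₀=1/σ₀² and τ_data=n/σ².
Here τ₀ = 1/461.4 = 0.002167 and τ_data = 18/495.6 = 0.036320, so τ_n = 0.038487.
Rearranging for μ₀: μ₀ = (μ_n·τ_n − τ_data·x̄)/τ₀ = (246.5447·0.038487 − 0.036320·255.2) / 0.002167 = 0.219902/0.002167 ≈ 101.5.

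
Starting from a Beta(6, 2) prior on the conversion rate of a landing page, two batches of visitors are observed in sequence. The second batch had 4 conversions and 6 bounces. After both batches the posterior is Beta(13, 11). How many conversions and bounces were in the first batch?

Because Beta–binomial updating is additive in the counts, the combined data contributed (α_post−α_prior, β_post−β_prior) successes and failures.
Total across both batches: 13−6=7 conversions, 11−2=9 bounces.
Subtract the second batch: 7−4=3 conversions and 9−6=3 bounces.

3 conversions and 3 bounces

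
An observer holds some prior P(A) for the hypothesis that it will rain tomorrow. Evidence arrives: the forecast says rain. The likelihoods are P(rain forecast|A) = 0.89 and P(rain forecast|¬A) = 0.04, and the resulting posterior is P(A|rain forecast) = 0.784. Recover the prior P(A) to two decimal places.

Bayes' rule in odds form gives O(A|E) = O(A)·[P(E|A)/P(E|¬A)], hence O(A) = O(A|E)/LR.
Posterior odds = 0.784/(1−0.784) = 3.6296. LR = 0.89/0.04 = 22.2500.
Prior odds = 3.6296/22.2500 = 0.1631, so P(A) = 0.1631/(1+0.1631) ≈ 0.14.

P(A) = 0.14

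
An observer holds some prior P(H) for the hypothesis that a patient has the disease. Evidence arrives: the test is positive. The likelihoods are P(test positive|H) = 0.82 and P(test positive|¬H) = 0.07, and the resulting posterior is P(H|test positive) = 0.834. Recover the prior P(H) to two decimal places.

In odds form, posterior odds = prior odds × likelihood ratio, so prior odds = posterior odds ÷ LR.
Posterior odds = 0.834/(1−0.834) = 5.0241. LR = 0.82/0.07 = 11.7143.
Prior odds = 5.0241/11.7143 = 0.4289, so P(H) = 0.4289/(1+0.4289) ≈ 0.30.

P(H) = 0.30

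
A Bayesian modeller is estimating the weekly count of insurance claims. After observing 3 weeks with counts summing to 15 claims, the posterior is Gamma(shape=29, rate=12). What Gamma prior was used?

A Gamma(α, β) prior (rate parametrization) on a Poisson rate with n observations summing to S gives posterior Gamma(α+S, β+n).
So α = 29 − 15 = 14 and β = 12 − 3 = 9.

Gamma(shape=14, rate=9)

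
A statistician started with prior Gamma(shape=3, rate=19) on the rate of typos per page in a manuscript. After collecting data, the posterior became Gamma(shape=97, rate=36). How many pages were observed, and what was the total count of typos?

n = 17 pages with total 94 typos

Gamma–Poisson conjugacy: posterior shape = α + Σxᵢ, posterior rate = β + n.
Matching: Σxᵢ = 97 − 3 = 94 and n = 36 − 19 = 17.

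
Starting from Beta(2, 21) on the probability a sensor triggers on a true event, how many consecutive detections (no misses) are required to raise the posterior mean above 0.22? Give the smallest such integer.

k = 4

After k detections and 0 misses the posterior is Beta(2+k, 21), with mean (2+k)/(2+21+k).
Set (2+k)/(23+k) > 0.22 and solve: k > (0.22·23 − 2)/(1 − 0.22) = 3.923.
The smallest integer exceeding 3.923 is 4, and checking k=4: (6)/(27) = 0.2222 > 0.22.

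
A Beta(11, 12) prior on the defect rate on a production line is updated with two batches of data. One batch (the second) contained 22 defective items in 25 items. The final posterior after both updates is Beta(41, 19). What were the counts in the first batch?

Sequential conjugate updates are equivalent to a single update on the pooled data, so total successes = posterior α − prior α and total failures = posterior β − prior β.
Total across both batches: 41−11=30 defective items, 19−12=7 good items.
Subtract the second batch: 30−22=8 defective items and 7−3=4 good items.

8 defective items and 4 good items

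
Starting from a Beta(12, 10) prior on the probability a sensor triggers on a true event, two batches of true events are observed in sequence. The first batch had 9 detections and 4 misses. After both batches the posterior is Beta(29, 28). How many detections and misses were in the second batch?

Sequential conjugate updates are equivalent to a single update on the pooled data, so total successes = posterior α − prior α and total failures = posterior β − prior β.
Total across both batches: 29−12=17 detections, 28−10=18 misses.
Subtract the first batch: 17−9=8 detections and 18−4=14 misses.

8 detections and 14 misses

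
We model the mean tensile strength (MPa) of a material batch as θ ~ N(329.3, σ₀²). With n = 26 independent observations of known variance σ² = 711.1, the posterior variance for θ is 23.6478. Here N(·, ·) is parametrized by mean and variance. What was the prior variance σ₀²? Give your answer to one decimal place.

Posterior precision equals prior precision plus data precision: 1/σ_n² = 1/σ₀² + n/σ².
So 1/σ₀² = 1/23.6478 − 26/711.1 = 0.042287 − 0.036563 = 0.005724.
Hence σ₀² = 1/0.005724 ≈ 174.7.

σ₀² = 174.7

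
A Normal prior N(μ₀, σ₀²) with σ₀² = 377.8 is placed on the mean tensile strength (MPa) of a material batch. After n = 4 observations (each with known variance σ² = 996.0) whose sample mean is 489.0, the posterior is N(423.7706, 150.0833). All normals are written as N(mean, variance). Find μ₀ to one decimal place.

With known observation variance, the Normal–Normal posterior has precision τ_n = τ₀ + n/σ² and mean μ_n = (τ₀μ₀ + (n/σ²)x̄)/τ_n.
Here τ₀ = 1/377.8 = 0.002647 and τ_data = 4/996.0 = 0.004016, so τ_n = 0.006663.
Rearranging for μ₀: μ₀ = (μ_n·τ_n − τ_data·x̄)/τ₀ = (423.7706·0.006663 − 0.004016·489.0) / 0.002647 = 0.859760/0.002647 ≈ 324.8.

μ₀ = 324.8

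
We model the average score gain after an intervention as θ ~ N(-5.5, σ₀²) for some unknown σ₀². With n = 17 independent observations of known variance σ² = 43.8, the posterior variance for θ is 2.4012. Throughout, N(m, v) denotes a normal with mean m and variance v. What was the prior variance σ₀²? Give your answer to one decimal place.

σ₀² = 35.3

For the Normal–Normal model with known σ², precisions add: τ_n = τ₀ + n/σ².
So 1/σ₀² = 1/2.4012 − 17/43.8 = 0.416458 − 0.388128 = 0.028330.
Hence σ₀² = 1/0.028330 ≈ 35.3.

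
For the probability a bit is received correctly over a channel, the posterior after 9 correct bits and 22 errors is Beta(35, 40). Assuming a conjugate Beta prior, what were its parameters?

Beta is conjugate to the binomial likelihood: posterior = Beta(a+s, b+f).
Subtract the data counts: 35−9=26, 40−22=18.

Beta(26, 18)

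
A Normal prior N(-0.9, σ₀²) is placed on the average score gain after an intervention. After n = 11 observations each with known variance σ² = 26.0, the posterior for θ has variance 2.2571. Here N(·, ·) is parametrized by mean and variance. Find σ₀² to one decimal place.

For the Normal–Normal model with known σ², precisions add: τ_n = τ₀ + n/σ².
So 1/σ₀² = 1/2.2571 − 11/26.0 = 0.443046 − 0.423077 = 0.019969.
Hence σ₀² = 1/0.019969 ≈ 50.1.

σ₀² = 50.1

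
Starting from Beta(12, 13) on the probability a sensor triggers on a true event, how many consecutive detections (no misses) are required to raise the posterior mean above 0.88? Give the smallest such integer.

After k detections and 0 misses the posterior is Beta(12+k, 13), with mean (12+k)/(12+13+k).
Set (12+k)/(25+k) > 0.88 and solve: k > (0.88·25 − 12)/(1 − 0.88) = 83.333.
The smallest integer exceeding 83.333 is 84, and checking k=84: (96)/(109) = 0.8807 > 0.88.

k = 84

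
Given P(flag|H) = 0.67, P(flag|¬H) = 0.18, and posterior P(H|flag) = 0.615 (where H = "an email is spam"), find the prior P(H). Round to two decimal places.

P(H) = 0.30

In odds form, posterior odds = prior odds × likelihood ratio, so prior odds = posterior odds ÷ LR.
Posterior odds = 0.615/(1−0.615) = 1.5974. LR = 0.67/0.18 = 3.7222.
Prior odds = 1.5974/3.7222 = 0.4292, so P(H) = 0.4292/(1+0.4292) ≈ 0.30.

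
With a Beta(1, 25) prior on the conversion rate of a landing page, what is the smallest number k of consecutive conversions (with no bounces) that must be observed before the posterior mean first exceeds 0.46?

k = 21

After k conversions and 0 bounces the posterior is Beta(1+k, 25), with mean (1+k)/(1+25+k).
Set (1+k)/(26+k) > 0.46 and solve: k > (0.46·26 − 1)/(1 − 0.46) = 20.296.
The smallest integer exceeding 20.296 is 21, and checking k=21: (22)/(47) = 0.4681 > 0.46.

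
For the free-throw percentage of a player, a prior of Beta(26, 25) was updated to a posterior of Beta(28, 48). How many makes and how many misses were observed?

Under Beta–binomial conjugacy the posterior parameters are (α+s, β+f).
Match parameters: s=28−26=2, f=48−25=23.

2 makes and 23 misses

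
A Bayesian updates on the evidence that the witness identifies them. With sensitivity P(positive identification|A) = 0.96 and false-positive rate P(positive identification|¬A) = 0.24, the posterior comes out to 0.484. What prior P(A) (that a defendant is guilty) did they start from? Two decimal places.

P(A) = 0.19

In odds form, posterior odds = prior odds × likelihood ratio, so prior odds = posterior odds ÷ LR.
Posterior odds = 0.484/(1−0.484) = 0.9380. LR = 0.96/0.24 = 4.0000.
Prior odds = 0.9380/4.0000 = 0.2345, so P(A) = 0.2345/(1+0.2345) ≈ 0.19.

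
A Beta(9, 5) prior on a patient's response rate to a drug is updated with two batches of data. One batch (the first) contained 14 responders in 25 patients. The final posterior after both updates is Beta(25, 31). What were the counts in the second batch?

2 responders and 15 non-responders

Sequential conjugate updates are equivalent to a single update on the pooled data, so total successes = posterior α − prior α and total failures = posterior β − prior β.
Total across both batches: 25−9=16 responders, 31−5=26 non-responders.
Subtract the first batch: 16−14=2 responders and 26−11=15 non-responders.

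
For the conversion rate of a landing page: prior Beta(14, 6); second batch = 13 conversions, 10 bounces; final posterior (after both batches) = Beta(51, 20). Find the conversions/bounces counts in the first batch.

Because Beta–binomial updating is additive in the counts, the combined data contributed (α_post−α_prior, β_post−β_prior) successes and failures.
Total across both batches: 51−14=37 conversions, 20−6=14 bounces.
Subtract the second batch: 37−13=24 conversions and 14−10=4 bounces.

24 conversions and 4 bounces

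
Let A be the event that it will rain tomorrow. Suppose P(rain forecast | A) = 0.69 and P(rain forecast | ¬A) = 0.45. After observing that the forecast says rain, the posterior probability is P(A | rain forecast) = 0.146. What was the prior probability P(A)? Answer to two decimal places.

Bayes' rule in odds form gives O(A|E) = O(A)·[P(E|A)/P(E|¬A)], hence O(A) = O(A|E)/LR.
Posterior odds = 0.146/(1−0.146) = 0.1710. LR = 0.69/0.45 = 1.5333.
Prior odds = 0.1710/1.5333 = 0.1115, so P(A) = 0.1115/(1+0.1115) ≈ 0.10.

P(A) = 0.10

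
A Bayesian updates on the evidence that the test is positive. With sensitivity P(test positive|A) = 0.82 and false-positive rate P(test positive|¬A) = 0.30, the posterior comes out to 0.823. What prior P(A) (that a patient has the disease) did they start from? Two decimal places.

Bayes' rule in odds form gives O(A|E) = O(A)·[P(E|A)/P(E|¬A)], hence O(A) = O(A|E)/LR.
Posterior odds = 0.823/(1−0.823) = 4.6497. LR = 0.82/0.30 = 2.7333.
Prior odds = 4.6497/2.7333 = 1.7011, so P(A) = 1.7011/(1+1.7011) ≈ 0.63.

P(A) = 0.63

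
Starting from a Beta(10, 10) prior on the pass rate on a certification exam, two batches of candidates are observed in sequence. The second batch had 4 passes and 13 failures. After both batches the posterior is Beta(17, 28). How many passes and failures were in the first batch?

3 passes and 5 failures

Because Beta–binomial updating is additive in the counts, the combined data contributed (α_post−α_prior, β_post−β_prior) successes and failures.
Total across both batches: 17−10=7 passes, 28−10=18 failures.
Subtract the second batch: 7−4=3 passes and 18−13=5 failures.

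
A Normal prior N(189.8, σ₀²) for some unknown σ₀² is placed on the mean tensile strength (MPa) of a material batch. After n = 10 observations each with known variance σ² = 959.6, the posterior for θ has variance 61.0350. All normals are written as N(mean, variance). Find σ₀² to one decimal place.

σ₀² = 167.7

For the Normal–Normal model with known σ², precisions add: τ_n = τ₀ + n/σ².
So 1/σ₀² = 1/61.0350 − 10/959.6 = 0.016384 − 0.010421 = 0.005963.
Hence σ₀² = 1/0.005963 ≈ 167.7.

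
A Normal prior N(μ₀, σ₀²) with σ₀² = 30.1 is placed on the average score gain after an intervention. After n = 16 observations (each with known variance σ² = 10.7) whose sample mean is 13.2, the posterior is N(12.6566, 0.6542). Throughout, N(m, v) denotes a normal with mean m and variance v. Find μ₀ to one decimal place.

The posterior mean is a precision-weighted average: μ_n = (τ₀μ₀ + τ_data·x̄)/(τ₀+τ_data), with τ₀=1/σ₀² and τ_data=n/σ².
Here τ₀ = 1/30.1 = 0.033223 and τ_data = 16/10.7 = 1.495327, so τ_n = 1.528550.
Rearranging for μ₀: μ₀ = (μ_n·τ_n − τ_data·x̄)/τ₀ = (12.6566·1.528550 − 1.495327·13.2) / 0.033223 = -0.392070/0.033223 ≈ -11.8.

μ₀ = -11.8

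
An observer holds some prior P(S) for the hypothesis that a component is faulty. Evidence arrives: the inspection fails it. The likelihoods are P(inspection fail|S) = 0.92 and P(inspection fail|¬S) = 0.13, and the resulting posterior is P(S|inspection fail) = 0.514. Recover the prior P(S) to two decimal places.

Bayes' rule in odds form gives O(S|E) = O(S)·[P(E|S)/P(E|¬S)], hence O(S) = O(S|E)/LR.
Posterior odds = 0.514/(1−0.514) = 1.0576. LR = 0.92/0.13 = 7.0769.
Prior odds = 1.0576/7.0769 = 0.1494, so P(S) = 0.1494/(1+0.1494) ≈ 0.13.

P(S) = 0.13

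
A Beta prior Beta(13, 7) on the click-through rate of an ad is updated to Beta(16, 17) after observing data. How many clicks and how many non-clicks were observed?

Beta is conjugate to the binomial likelihood: posterior = Beta(α+s, β+f).
So s = 16 − 13 = 3 and f = 17 − 7 = 10.

3 clicks and 10 non-clicks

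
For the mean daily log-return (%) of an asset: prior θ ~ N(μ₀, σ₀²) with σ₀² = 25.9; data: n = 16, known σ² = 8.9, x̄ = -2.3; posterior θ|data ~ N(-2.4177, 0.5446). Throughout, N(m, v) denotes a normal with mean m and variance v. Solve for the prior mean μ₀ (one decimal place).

With known observation variance, the Normal–Normal posterior has precision τ_n = τ₀ + n/σ² and mean μ_n = (τ₀μ₀ + (n/σ²)x̄)/τ_n.
Here τ₀ = 1/25.9 = 0.038610 and τ_data = 16/8.9 = 1.797753, so τ_n = 1.836363.
Rearranging for μ₀: μ₀ = (μ_n·τ_n − τ_data·x̄)/τ₀ = (-2.4177·1.836363 − 1.797753·-2.3) / 0.038610 = -0.304943/0.038610 ≈ -7.9.

μ₀ = -7.9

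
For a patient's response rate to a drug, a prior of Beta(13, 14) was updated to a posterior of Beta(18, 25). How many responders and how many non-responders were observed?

Beta is conjugate to the binomial likelihood: posterior = Beta(α+s, β+f).
So s = 18 − 13 = 5 and f = 25 − 14 = 11.

5 responders and 11 non-responders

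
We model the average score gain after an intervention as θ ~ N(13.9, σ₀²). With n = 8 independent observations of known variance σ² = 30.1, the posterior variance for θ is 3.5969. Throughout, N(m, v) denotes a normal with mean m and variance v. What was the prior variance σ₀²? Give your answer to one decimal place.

For the Normal–Normal model with known σ², precisions add: τ_n = τ₀ + n/σ².
So 1/σ₀² = 1/3.5969 − 8/30.1 = 0.278017 − 0.265781 = 0.012236.
Hence σ₀² = 1/0.012236 ≈ 81.7.

σ₀² = 81.7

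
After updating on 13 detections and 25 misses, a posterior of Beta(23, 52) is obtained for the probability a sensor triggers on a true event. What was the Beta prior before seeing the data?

Beta(10, 27)

A Beta(α, β) prior with s successes and f failures in binomial data gives a Beta(α+s, β+f) posterior.
Subtract the data counts: 23−13=10, 52−25=27.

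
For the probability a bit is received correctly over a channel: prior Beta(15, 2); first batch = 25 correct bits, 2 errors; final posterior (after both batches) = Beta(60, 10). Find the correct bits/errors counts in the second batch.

Sequential conjugate updates are equivalent to a single update on the pooled data, so total successes = posterior α − prior α and total failures = posterior β − prior β.
Total across both batches: 60−15=45 correct bits, 10−2=8 errors.
Subtract the first batch: 45−25=20 correct bits and 8−2=6 errors.

20 correct bits and 6 errors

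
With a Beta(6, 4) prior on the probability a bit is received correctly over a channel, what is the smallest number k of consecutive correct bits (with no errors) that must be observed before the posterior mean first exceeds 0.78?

k = 9

After k correct bits and 0 errors the posterior is Beta(6+k, 4), with mean (6+k)/(6+4+k).
Set (6+k)/(10+k) > 0.78 and solve: k > (0.78·10 − 6)/(1 − 0.78) = 8.182.
The smallest integer exceeding 8.182 is 9, and checking k=9: (15)/(19) = 0.7895 > 0.78.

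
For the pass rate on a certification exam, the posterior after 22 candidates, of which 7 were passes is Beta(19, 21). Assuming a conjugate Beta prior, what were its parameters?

Beta is conjugate to the binomial likelihood: posterior = Beta(α+s, β+f).
So α = 19 − 7 = 12 and β = 21 − 15 = 6.

Beta(12, 6)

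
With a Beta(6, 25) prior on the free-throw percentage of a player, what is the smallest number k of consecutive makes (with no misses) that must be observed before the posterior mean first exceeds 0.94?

After k makes and 0 misses the posterior is Beta(6+k, 25), with mean (6+k)/(6+25+k).
Set (6+k)/(31+k) > 0.94 and solve: k > (0.94·31 − 6)/(1 − 0.94) = 385.667.
The smallest integer exceeding 385.667 is 386, and checking k=386: (392)/(417) = 0.9400 > 0.94.

k = 386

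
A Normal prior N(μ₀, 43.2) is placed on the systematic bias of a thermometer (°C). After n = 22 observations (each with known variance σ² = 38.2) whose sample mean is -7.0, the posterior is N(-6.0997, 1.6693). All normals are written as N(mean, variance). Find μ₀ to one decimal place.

The posterior mean is a precision-weighted average: μ_n = (τ₀μ₀ + τ_data·x̄)/(τ₀+τ_data), with τ₀=1/σ₀² and τ_data=n/σ².
Here τ₀ = 1/43.2 = 0.023148 and τ_data = 22/38.2 = 0.575916, so τ_n = 0.599064.
Rearranging for μ₀: μ₀ = (μ_n·τ_n − τ_data·x̄)/τ₀ = (-6.0997·0.599064 − 0.575916·-7.0) / 0.023148 = 0.377301/0.023148 ≈ 16.3.

μ₀ = 16.3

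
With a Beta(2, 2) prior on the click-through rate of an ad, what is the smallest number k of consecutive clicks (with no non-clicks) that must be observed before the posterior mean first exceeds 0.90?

After k clicks and 0 non-clicks the posterior is Beta(2+k, 2), with mean (2+k)/(2+2+k).
Set (2+k)/(4+k) > 0.90 and solve: k > (0.90·4 − 2)/(1 − 0.90) = 16.000.
The smallest integer exceeding 16.000 is 17.

k = 17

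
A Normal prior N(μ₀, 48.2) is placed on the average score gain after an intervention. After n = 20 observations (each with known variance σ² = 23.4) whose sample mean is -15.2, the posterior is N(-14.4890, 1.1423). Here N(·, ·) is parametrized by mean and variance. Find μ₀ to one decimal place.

The posterior mean is a precision-weighted average: μ_n = (τ₀μ₀ + τ_data·x̄)/(τ₀+τ_data), with τ₀=1/σ₀² and τ_data=n/σ².
Here τ₀ = 1/48.2 = 0.020747 and τ_data = 20/23.4 = 0.854701, so τ_n = 0.875448.
Rearranging for μ₀: μ₀ = (μ_n·τ_n − τ_data·x̄)/τ₀ = (-14.4890·0.875448 − 0.854701·-15.2) / 0.020747 = 0.307089/0.020747 ≈ 14.8.

μ₀ = 14.8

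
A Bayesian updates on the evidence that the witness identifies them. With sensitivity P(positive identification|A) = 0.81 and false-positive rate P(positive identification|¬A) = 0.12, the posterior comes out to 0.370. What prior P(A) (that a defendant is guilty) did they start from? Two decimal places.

In odds form, posterior odds = prior odds × likelihood ratio, so prior odds = posterior odds ÷ LR.
Posterior odds = 0.370/(1−0.370) = 0.5873. LR = 0.81/0.12 = 6.7500.
Prior odds = 0.5873/6.7500 = 0.0870, so P(A) = 0.0870/(1+0.0870) ≈ 0.08.

P(A) = 0.08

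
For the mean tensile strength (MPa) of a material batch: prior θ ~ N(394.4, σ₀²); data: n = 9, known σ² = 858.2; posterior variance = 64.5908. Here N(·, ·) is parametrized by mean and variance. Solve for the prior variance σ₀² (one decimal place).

For the Normal–Normal model with known σ², precisions add: τ_n = τ₀ + n/σ².
So 1/σ₀² = 1/64.5908 − 9/858.2 = 0.015482 − 0.010487 = 0.004995.
Hence σ₀² = 1/0.004995 ≈ 200.2.

σ₀² = 200.2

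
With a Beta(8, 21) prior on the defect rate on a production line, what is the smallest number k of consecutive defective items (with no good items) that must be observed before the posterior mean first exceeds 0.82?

After k defective items and 0 good items the posterior is Beta(8+k, 21), with mean (8+k)/(8+21+k).
Set (8+k)/(29+k) > 0.82 and solve: k > (0.82·29 − 8)/(1 − 0.82) = 87.667.
The smallest integer exceeding 87.667 is 88, and checking k=88: (96)/(117) = 0.8205 > 0.82.

k = 88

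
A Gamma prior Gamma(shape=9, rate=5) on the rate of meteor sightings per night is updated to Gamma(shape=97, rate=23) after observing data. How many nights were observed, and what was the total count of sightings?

n = 18 nights with total 88 sightings

Gamma–Poisson conjugacy: posterior shape = α + Σxᵢ, posterior rate = β + n.
Matching: Σxᵢ = 97 − 9 = 88 and n = 23 − 5 = 18.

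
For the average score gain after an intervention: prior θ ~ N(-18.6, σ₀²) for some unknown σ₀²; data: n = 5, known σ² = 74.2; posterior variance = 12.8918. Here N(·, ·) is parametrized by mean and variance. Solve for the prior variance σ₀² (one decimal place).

For the Normal–Normal model with known σ², precisions add: τ_n = τ₀ + n/σ².
So 1/σ₀² = 1/12.8918 − 5/74.2 = 0.077569 − 0.067385 = 0.010184.
Hence σ₀² = 1/0.010184 ≈ 98.2.

σ₀² = 98.2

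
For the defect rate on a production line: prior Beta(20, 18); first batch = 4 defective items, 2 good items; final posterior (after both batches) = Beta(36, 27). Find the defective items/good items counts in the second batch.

Because Beta–binomial updating is additive in the counts, the combined data contributed (α_post−α_prior, β_post−β_prior) successes and failures.
Total across both batches: 36−20=16 defective items, 27−18=9 good items.
Subtract the first batch: 16−4=12 defective items and 9−2=7 good items.

12 defective items and 7 good items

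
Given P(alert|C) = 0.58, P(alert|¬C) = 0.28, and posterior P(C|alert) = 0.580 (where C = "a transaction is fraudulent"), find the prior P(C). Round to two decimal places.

P(C) = 0.40

In odds form, posterior odds = prior odds × likelihood ratio, so prior odds = posterior odds ÷ LR.
Posterior odds = 0.580/(1−0.580) = 1.3810. LR = 0.58/0.28 = 2.0714.
Prior odds = 1.3810/2.0714 = 0.6667, so P(C) = 0.6667/(1+0.6667) ≈ 0.40.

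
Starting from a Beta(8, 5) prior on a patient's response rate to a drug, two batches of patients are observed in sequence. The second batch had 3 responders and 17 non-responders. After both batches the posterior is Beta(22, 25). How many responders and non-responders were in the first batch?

Sequential conjugate updates are equivalent to a single update on the pooled data, so total successes = posterior α − prior α and total failures = posterior β − prior β.
Total across both batches: 22−8=14 responders, 25−5=20 non-responders.
Subtract the second batch: 14−3=11 responders and 20−17=3 non-responders.

11 responders and 3 non-responders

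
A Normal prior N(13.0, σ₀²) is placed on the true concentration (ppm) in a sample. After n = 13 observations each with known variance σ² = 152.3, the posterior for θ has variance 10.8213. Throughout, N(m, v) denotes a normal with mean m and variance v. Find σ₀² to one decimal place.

σ₀² = 141.8

For the Normal–Normal model with known σ², precisions add: τ_n = τ₀ + n/σ².
So 1/σ₀² = 1/10.8213 − 13/152.3 = 0.092410 − 0.085358 = 0.007052.
Hence σ₀² = 1/0.007052 ≈ 141.8.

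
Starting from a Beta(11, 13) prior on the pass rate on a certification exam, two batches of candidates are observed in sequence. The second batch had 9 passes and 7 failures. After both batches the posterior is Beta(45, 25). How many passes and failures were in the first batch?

Sequential conjugate updates are equivalent to a single update on the pooled data, so total successes = posterior α − prior α and total failures = posterior β − prior β.
Total across both batches: 45−11=34 passes, 25−13=12 failures.
Subtract the second batch: 34−9=25 passes and 12−7=5 failures.

25 passes and 5 failures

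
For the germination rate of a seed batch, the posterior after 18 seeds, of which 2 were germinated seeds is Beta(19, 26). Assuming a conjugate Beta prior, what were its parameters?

Beta(17, 10)

A Beta(a, b) prior with s successes and f failures in binomial data gives a Beta(a+s, b+f) posterior.
Subtract the data counts: 19−2=17, 26−16=10.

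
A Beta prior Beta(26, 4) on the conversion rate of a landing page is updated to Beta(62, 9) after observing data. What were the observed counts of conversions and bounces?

36 conversions and 5 bounces

Under Beta–binomial conjugacy the posterior parameters are (α+s, β+f).
So s = 62 − 26 = 36 and f = 9 − 4 = 5.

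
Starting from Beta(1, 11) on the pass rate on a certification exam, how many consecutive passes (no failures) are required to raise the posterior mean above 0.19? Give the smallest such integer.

k = 2

After k passes and 0 failures the posterior is Beta(1+k, 11), with mean (1+k)/(1+11+k).
Set (1+k)/(12+k) > 0.19 and solve: k > (0.19·12 − 1)/(1 − 0.19) = 1.580.
The smallest integer exceeding 1.580 is 2, and checking k=2: (3)/(14) = 0.2143 > 0.19.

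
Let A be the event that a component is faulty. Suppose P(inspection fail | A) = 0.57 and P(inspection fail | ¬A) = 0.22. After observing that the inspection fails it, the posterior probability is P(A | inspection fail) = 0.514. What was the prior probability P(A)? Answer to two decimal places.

Bayes' rule in odds form gives O(A|E) = O(A)·[P(E|A)/P(E|¬A)], hence O(A) = O(A|E)/LR.
Posterior odds = 0.514/(1−0.514) = 1.0576. LR = 0.57/0.22 = 2.5909.
Prior odds = 1.0576/2.5909 = 0.4082, so P(A) = 0.4082/(1+0.4082) ≈ 0.29.

P(A) = 0.29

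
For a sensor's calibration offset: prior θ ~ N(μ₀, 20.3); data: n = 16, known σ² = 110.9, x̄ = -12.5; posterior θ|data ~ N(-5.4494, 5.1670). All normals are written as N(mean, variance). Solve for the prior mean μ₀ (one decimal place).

The posterior mean is a precision-weighted average: μ_n = (τ₀μ₀ + τ_data·x̄)/(τ₀+τ_data), with τ₀=1/σ₀² and τ_data=n/σ².
Here τ₀ = 1/20.3 = 0.049261 and τ_data = 16/110.9 = 0.144274, so τ_n = 0.193535.
Rearranging for μ₀: μ₀ = (μ_n·τ_n − τ_data·x̄)/τ₀ = (-5.4494·0.193535 − 0.144274·-12.5) / 0.049261 = 0.748775/0.049261 ≈ 15.2.

μ₀ = 15.2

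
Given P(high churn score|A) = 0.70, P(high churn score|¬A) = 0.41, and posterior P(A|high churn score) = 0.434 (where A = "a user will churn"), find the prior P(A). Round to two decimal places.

P(A) = 0.31

In odds form, posterior odds = prior odds × likelihood ratio, so prior odds = posterior odds ÷ LR.
Posterior odds = 0.434/(1−0.434) = 0.7668. LR = 0.70/0.41 = 1.7073.
Prior odds = 0.7668/1.7073 = 0.4491, so P(A) = 0.4491/(1+0.4491) ≈ 0.31.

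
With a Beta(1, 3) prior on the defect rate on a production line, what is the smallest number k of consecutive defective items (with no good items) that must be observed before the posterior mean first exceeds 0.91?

k = 30

After k defective items and 0 good items the posterior is Beta(1+k, 3), with mean (1+k)/(1+3+k).
Set (1+k)/(4+k) > 0.91 and solve: k > (0.91·4 − 1)/(1 − 0.91) = 29.333.
The smallest integer exceeding 29.333 is 30, and checking k=30: (31)/(34) = 0.9118 > 0.91.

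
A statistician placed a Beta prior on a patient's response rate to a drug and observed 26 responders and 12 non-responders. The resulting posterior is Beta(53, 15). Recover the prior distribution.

Beta is conjugate to the binomial likelihood: posterior = Beta(α+s, β+f).
So α = 53 − 26 = 27 and β = 15 − 12 = 3.

Beta(27, 3)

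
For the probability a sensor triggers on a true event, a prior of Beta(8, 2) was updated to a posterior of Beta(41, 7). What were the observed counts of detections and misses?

33 detections and 5 misses

A Beta(α, β) prior with s successes and f failures in binomial data gives a Beta(α+s, β+f) posterior.
Match parameters: s=41−8=33, f=7−2=5.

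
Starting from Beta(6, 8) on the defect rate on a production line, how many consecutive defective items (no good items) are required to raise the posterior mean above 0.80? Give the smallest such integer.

After k defective items and 0 good items the posterior is Beta(6+k, 8), with mean (6+k)/(6+8+k).
Set (6+k)/(14+k) > 0.80 and solve: k > (0.80·14 − 6)/(1 − 0.80) = 26.000.
The smallest integer exceeding 26.000 is 27, and checking k=27: (33)/(41) = 0.8049 > 0.80.

k = 27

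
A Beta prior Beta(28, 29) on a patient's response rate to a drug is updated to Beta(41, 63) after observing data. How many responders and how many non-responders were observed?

Beta is conjugate to the binomial likelihood: posterior = Beta(α+s, β+f).
So s = 41 − 28 = 13 and f = 63 − 29 = 34.

13 responders and 34 non-responders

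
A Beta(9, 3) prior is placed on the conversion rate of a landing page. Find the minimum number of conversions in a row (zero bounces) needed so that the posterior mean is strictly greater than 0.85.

k = 9

After k conversions and 0 bounces the posterior is Beta(9+k, 3), with mean (9+k)/(9+3+k).
Set (9+k)/(12+k) > 0.85 and solve: k > (0.85·12 − 9)/(1 − 0.85) = 8.000.
The smallest integer exceeding 8.000 is 9.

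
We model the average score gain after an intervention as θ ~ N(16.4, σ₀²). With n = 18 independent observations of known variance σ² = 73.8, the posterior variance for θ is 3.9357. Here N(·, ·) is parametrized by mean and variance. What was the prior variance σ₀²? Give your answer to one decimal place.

σ₀² = 98.2

Posterior precision equals prior precision plus data precision: 1/σ_n² = 1/σ₀² + n/σ².
So 1/σ₀² = 1/3.9357 − 18/73.8 = 0.254084 − 0.243902 = 0.010182.
Hence σ₀² = 1/0.010182 ≈ 98.2.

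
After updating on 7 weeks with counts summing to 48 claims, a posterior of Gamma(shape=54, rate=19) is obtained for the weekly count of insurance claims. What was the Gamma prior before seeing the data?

Gamma–Poisson conjugacy: posterior shape = α + Σxᵢ, posterior rate = β + n.
So α = 54 − 48 = 6 and β = 19 − 7 = 12.

Gamma(shape=6, rate=12)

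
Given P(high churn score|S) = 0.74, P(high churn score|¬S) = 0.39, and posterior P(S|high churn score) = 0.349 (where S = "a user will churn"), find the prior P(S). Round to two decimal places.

P(S) = 0.22

In odds form, posterior odds = prior odds × likelihood ratio, so prior odds = posterior odds ÷ LR.
Posterior odds = 0.349/(1−0.349) = 0.5361. LR = 0.74/0.39 = 1.8974.
Prior odds = 0.5361/1.8974 = 0.2825, so P(S) = 0.2825/(1+0.2825) ≈ 0.22.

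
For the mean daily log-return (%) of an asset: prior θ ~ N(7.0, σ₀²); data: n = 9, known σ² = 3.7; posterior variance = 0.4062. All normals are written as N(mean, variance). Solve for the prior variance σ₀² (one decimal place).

Posterior precision equals prior precision plus data precision: 1/σ_n² = 1/σ₀² + n/σ².
So 1/σ₀² = 1/0.4062 − 9/3.7 = 2.461841 − 2.432432 = 0.029409.
Hence σ₀² = 1/0.029409 ≈ 34.0.

σ₀² = 34.0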